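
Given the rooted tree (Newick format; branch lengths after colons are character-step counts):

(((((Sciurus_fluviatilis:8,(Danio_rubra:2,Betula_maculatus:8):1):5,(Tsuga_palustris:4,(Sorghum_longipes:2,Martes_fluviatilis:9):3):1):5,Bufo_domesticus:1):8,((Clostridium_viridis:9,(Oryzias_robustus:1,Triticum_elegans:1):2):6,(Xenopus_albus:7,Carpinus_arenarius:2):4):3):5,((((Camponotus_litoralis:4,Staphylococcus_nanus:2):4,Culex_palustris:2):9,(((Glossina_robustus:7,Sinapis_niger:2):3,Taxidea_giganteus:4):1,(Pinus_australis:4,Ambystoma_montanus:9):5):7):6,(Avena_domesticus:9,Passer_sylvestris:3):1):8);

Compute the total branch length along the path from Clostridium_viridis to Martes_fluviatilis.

The path runs Clostridium_viridis → … → MRCA → … → Martes_fluviatilis; the MRCA is the node subtending ((((Sciurus_fluviatilis,(Danio_rubra,Betula_maculatus)),(Tsuga_palustris,(Sorghum_longipes,Martes_fluviatilis))),Bufo_domesticus),((Clostridium_viridis,(Oryzias_robustus,Triticum_elegans)),(Xenopus_albus,Carpinus_arenarius))).
Branch lengths along that path: 9 + 6 + 3 + 8 + 5 + 1 + 3 + 9 = 44.

44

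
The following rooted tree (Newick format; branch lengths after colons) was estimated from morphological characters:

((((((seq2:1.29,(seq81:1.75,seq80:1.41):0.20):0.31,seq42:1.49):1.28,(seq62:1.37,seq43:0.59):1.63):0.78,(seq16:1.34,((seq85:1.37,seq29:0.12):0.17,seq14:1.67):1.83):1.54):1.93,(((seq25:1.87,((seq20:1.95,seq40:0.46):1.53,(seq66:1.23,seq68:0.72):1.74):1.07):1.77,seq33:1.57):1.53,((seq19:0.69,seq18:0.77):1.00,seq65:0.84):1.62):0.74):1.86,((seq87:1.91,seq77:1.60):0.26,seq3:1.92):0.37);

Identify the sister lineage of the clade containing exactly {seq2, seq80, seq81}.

seq42

The clade containing exactly {seq2, seq80, seq81} attaches to the tree at the node subtending ((seq2,(seq81,seq80)),seq42).
The other lineage descending from that same node — the sister group — is the single tip seq42.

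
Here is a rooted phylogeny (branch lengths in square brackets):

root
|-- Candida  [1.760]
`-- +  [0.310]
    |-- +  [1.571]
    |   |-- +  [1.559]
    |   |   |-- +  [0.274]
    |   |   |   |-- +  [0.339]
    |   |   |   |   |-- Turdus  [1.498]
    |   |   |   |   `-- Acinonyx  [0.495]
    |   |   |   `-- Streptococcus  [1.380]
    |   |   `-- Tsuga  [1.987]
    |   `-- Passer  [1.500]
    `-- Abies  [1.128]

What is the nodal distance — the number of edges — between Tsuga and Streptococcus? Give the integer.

The MRCA of Tsuga and Streptococcus is the node subtending (((Turdus,Acinonyx),Streptococcus),Tsuga).
From Tsuga up to that node: 1 branch. From Streptococcus up to the same node: 2 branches. Total: 1 + 2 = 3.

3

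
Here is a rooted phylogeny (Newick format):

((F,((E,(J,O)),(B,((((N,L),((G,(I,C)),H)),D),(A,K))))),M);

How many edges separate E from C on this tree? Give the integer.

The MRCA of E and C is the node subtending ((E,(J,O)),(B,((((N,L),((G,(I,C)),H)),D),(A,K)))).
From E up to that node: 2 branches. From C up to the same node: 8 branches. Total: 2 + 8 = 10.

10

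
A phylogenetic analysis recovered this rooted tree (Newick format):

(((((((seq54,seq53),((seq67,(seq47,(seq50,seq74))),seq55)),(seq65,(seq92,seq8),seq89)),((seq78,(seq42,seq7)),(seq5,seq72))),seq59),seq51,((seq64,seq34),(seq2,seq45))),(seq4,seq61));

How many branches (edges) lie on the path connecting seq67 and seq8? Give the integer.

7

The MRCA of seq67 and seq8 is the node subtending (((seq54,seq53),((seq67,(seq47,(seq50,seq74))),seq55)),(seq65,(seq92,seq8),seq89)).
From seq67 up to that node: 4 branches. From seq8 up to the same node: 3 branches. Total: 4 + 3 = 7.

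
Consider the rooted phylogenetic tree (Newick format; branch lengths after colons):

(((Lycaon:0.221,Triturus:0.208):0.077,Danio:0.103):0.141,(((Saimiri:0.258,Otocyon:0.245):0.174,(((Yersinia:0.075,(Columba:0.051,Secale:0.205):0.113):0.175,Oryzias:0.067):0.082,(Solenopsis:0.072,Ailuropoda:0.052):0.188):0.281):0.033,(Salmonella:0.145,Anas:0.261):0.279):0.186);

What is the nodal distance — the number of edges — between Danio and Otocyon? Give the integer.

The MRCA of Danio and Otocyon is the root of the tree.
From Danio up to that node: 2 branches. From Otocyon up to the same node: 4 branches. Total: 2 + 4 = 6.

6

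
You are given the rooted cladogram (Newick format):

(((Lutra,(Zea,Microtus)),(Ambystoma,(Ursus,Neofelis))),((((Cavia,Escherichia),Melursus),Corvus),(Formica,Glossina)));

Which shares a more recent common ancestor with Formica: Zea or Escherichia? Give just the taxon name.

Escherichia

The MRCA of Formica and Escherichia subtends ((((Cavia,Escherichia),Melursus),Corvus),(Formica,Glossina)) (6 taxa).
The MRCA of Formica and Zea is the root, subtending the entire tree (12 taxa).
The first is nested inside the second, so Formica shares a more recent common ancestor with Escherichia.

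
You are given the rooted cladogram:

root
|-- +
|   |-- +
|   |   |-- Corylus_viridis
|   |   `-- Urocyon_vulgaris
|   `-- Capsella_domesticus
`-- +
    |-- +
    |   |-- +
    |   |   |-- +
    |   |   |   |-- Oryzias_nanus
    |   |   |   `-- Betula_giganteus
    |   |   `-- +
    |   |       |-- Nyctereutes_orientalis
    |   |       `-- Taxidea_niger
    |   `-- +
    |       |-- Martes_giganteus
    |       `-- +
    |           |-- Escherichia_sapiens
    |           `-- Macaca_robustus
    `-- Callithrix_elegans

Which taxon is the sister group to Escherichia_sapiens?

Escherichia_sapiens attaches to the tree at the node subtending (Escherichia_sapiens,Macaca_robustus).
The other lineage descending from that same node — the sister group — is the single tip Macaca_robustus.

Macaca_robustus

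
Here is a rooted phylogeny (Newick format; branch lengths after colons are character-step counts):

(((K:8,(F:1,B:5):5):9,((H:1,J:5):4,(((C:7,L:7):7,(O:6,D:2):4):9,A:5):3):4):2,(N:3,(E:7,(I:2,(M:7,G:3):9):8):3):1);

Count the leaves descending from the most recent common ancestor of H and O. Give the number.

7

The MRCA of H and O is the node subtending ((H,J),(((C,L),(O,D)),A)).
That clade contains 7 terminal taxa: A, C, D, H, J, L, O.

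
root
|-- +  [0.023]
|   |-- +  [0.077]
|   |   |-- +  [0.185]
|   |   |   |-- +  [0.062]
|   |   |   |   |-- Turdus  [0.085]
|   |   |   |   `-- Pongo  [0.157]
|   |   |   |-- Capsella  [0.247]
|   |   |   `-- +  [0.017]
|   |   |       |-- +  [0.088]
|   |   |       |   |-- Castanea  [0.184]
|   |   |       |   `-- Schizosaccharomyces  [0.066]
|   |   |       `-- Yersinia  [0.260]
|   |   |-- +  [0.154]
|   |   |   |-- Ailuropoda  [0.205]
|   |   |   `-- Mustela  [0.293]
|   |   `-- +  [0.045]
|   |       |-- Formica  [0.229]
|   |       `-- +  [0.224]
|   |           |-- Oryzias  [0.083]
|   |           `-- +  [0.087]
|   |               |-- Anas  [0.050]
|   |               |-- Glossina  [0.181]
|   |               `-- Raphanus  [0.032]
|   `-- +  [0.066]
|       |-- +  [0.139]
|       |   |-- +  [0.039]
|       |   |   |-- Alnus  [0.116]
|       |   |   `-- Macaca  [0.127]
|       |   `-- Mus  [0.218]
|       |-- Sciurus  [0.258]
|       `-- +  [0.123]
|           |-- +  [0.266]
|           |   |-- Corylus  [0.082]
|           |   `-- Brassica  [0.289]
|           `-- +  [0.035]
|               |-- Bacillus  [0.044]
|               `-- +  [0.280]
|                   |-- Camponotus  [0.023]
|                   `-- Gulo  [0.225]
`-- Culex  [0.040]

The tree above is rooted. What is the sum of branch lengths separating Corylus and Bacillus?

0.427

The path runs Corylus → … → MRCA → … → Bacillus; the MRCA is the node subtending ((Corylus,Brassica),(Bacillus,(Camponotus,Gulo))).
Branch lengths along that path: 0.082 + 0.266 + 0.035 + 0.044 = 0.427.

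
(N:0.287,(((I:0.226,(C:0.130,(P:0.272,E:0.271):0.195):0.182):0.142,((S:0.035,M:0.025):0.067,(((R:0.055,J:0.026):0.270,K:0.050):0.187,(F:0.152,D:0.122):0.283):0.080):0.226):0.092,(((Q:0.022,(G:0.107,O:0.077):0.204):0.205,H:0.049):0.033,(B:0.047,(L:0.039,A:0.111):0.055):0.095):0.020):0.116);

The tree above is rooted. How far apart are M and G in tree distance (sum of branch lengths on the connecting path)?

The path runs M → … → MRCA → … → G; the MRCA is the node subtending (((I,(C,(P,E))),((S,M),(((R,J),K),(F,D)))),(((Q,(G,O)),H),(B,(L,A)))).
Branch lengths along that path: 0.025 + 0.067 + 0.226 + 0.092 + 0.020 + 0.033 + 0.205 + 0.204 + 0.107 = 0.979.

0.979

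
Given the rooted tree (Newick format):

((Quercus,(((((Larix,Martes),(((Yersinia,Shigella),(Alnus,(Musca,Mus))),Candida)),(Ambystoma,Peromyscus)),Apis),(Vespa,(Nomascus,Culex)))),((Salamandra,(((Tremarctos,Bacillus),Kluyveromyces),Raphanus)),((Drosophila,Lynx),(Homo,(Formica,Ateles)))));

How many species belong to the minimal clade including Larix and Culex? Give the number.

The MRCA of Larix and Culex is the node subtending (((((Larix,Martes),(((Yersinia,Shigella),(Alnus,(Musca,Mus))),Candida)),(Ambystoma,Peromyscus)),Apis),(Vespa,(Nomascus,Culex))).
That clade contains 14 terminal taxa: Alnus, Ambystoma, Apis, Candida, Culex, Larix, Martes, Mus, Musca, Nomascus, Peromyscus, Shigella, Vespa, Yersinia.

14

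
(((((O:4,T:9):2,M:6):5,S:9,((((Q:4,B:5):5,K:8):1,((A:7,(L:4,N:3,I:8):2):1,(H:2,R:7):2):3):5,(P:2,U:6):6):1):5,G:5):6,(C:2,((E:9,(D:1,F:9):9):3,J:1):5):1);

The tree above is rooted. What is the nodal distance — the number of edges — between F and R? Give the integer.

The MRCA of F and R is the root of the tree.
From F up to that node: 5 branches. From R up to the same node: 7 branches. Total: 5 + 7 = 12.

12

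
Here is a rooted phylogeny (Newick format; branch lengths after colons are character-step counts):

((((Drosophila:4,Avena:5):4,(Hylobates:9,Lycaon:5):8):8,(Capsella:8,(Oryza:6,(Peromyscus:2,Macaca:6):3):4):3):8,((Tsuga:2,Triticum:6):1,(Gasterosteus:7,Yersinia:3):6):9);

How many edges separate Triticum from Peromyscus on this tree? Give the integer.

8

The MRCA of Triticum and Peromyscus is the root of the tree.
From Triticum up to that node: 3 branches. From Peromyscus up to the same node: 5 branches. Total: 3 + 5 = 8.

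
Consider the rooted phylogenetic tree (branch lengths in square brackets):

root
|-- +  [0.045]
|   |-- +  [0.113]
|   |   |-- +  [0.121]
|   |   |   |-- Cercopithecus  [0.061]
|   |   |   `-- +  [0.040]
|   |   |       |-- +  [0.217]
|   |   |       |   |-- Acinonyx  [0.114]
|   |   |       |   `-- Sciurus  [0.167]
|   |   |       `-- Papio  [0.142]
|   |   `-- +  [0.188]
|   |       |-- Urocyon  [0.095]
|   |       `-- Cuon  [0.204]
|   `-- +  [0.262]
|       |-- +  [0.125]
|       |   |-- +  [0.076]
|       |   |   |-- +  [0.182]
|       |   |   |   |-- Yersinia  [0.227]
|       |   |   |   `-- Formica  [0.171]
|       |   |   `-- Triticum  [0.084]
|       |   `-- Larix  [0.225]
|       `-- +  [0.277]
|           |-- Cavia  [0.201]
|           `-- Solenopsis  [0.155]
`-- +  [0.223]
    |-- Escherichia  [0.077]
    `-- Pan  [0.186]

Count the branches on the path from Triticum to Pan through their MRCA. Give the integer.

The MRCA of Triticum and Pan is the root of the tree.
From Triticum up to that node: 5 branches. From Pan up to the same node: 2 branches. Total: 5 + 2 = 7.

7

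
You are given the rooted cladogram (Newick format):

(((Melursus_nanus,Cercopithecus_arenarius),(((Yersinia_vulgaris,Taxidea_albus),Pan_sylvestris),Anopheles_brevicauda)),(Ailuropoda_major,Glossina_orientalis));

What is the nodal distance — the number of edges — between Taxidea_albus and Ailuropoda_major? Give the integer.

7

The MRCA of Taxidea_albus and Ailuropoda_major is the root of the tree.
From Taxidea_albus up to that node: 5 branches. From Ailuropoda_major up to the same node: 2 branches. Total: 5 + 2 = 7.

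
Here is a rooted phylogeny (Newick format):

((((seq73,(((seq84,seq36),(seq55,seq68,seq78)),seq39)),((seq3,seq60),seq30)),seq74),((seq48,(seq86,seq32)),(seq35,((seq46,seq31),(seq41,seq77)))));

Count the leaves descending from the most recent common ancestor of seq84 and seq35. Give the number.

19

The MRCA of seq84 and seq35 is the root, so the clade is the entire tree.
That clade contains 19 terminal taxa: seq3, seq30, seq31, seq32, seq35, seq36, seq39, seq41, seq46, seq48, seq55, seq60, seq68, seq73, seq74, seq77, seq78, seq84, seq86.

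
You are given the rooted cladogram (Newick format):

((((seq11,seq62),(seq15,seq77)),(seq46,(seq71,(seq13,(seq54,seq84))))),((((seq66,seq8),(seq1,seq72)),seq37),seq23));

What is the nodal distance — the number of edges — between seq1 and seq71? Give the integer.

9

The MRCA of seq1 and seq71 is the root of the tree.
From seq1 up to that node: 5 branches. From seq71 up to the same node: 4 branches. Total: 5 + 4 = 9.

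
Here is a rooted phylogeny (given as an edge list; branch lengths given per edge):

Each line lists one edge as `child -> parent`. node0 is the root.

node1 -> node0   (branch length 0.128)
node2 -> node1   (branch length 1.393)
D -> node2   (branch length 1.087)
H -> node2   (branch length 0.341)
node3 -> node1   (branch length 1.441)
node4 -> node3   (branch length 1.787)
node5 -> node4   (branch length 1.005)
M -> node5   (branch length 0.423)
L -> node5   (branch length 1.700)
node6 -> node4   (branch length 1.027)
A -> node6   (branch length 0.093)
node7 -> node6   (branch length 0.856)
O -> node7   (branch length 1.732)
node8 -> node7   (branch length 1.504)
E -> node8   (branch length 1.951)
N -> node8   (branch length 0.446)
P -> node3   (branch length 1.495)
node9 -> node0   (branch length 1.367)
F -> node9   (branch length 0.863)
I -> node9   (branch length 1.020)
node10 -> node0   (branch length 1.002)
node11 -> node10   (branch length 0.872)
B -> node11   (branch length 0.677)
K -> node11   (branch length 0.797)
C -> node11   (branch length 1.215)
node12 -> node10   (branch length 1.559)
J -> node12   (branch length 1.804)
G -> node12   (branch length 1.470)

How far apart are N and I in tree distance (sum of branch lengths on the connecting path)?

9.576

The path runs N → … → MRCA → … → I; the MRCA is the root of the tree.
Branch lengths along that path: 0.446 + 1.504 + 0.856 + 1.027 + 1.787 + 1.441 + 0.128 + 1.367 + 1.020 = 9.576.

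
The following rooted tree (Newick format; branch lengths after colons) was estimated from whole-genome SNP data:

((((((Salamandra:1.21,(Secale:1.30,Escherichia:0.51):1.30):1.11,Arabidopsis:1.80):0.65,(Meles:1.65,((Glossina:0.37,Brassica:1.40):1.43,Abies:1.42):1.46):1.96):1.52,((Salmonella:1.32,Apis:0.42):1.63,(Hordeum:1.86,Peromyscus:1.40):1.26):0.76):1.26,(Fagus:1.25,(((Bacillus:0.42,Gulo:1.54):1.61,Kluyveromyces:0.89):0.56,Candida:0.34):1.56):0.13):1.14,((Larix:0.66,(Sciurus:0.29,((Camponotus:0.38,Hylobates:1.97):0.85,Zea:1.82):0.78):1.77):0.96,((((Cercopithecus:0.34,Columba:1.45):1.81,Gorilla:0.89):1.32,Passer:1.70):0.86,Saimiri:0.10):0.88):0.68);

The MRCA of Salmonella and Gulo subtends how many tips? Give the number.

17

The MRCA of Salmonella and Gulo is the node subtending (((((Salamandra,(Secale,Escherichia)),Arabidopsis),(Meles,((Glossina,Brassica),Abies))),((Salmonella,Apis),(Hordeum,Peromyscus))),(Fagus,(((Bacillus,Gulo),Kluyveromyces),Candida))).
That clade contains 17 terminal taxa: Abies, Apis, Arabidopsis, Bacillus, Brassica, Candida, Escherichia, Fagus, Glossina, Gulo, Hordeum, Kluyveromyces, Meles, Peromyscus, Salamandra, Salmonella, Secale.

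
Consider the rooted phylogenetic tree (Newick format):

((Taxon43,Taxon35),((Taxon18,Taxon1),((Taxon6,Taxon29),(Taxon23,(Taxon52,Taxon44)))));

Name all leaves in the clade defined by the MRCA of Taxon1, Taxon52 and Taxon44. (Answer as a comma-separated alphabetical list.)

Taxon1, Taxon18, Taxon23, Taxon29, Taxon44, Taxon52, Taxon6

Tracing Taxon1: it sits inside (Taxon18,Taxon1).
Tracing Taxon52: it sits inside (Taxon52,Taxon44).
Tracing Taxon44: it sits inside (Taxon52,Taxon44).
The smallest clade enclosing all 3 is ((Taxon18,Taxon1),((Taxon6,Taxon29),(Taxon23,(Taxon52,Taxon44)))); the answer is its 7 terminal taxa in alphabetical order.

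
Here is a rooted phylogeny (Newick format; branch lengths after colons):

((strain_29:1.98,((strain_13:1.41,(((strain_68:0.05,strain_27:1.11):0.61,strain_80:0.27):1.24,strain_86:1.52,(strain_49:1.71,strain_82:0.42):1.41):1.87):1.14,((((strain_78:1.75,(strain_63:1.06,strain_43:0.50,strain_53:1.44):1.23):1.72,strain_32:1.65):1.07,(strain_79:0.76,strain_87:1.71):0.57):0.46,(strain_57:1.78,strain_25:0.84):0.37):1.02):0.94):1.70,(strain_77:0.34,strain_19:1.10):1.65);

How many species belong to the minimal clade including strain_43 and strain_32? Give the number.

5

The MRCA of strain_43 and strain_32 is the node subtending ((strain_78,(strain_63,strain_43,strain_53)),strain_32).
That clade contains 5 terminal taxa: strain_32, strain_43, strain_53, strain_63, strain_78.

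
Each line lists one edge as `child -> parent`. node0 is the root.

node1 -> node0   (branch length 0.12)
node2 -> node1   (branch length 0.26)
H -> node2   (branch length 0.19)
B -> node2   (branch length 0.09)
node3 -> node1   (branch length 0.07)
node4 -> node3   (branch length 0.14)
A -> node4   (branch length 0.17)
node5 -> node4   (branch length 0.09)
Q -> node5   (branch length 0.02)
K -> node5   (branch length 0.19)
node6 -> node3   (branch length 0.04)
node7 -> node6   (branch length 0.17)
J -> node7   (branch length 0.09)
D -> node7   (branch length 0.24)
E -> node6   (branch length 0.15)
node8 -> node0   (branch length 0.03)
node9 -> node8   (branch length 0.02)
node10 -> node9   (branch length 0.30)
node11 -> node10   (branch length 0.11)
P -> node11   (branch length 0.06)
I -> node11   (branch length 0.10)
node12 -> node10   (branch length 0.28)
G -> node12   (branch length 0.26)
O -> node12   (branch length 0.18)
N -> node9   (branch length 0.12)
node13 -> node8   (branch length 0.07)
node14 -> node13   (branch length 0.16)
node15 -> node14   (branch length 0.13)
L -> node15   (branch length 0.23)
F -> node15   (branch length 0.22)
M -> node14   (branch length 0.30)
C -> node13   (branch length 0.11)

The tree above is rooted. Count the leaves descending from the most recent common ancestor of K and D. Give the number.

6

The MRCA of K and D is the node subtending ((A,(Q,K)),((J,D),E)).
That clade contains 6 terminal taxa: A, D, E, J, K, Q.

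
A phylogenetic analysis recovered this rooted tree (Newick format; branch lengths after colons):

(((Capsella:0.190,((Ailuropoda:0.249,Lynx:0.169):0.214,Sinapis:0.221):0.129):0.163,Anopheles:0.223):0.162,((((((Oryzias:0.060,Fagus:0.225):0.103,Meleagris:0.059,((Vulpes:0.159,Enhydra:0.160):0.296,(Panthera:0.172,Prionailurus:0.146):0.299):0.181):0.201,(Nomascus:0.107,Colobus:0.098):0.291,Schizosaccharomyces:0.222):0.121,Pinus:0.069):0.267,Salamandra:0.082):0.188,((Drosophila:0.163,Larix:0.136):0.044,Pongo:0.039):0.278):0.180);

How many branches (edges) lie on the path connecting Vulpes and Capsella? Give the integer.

The MRCA of Vulpes and Capsella is the root of the tree.
From Vulpes up to that node: 8 branches. From Capsella up to the same node: 3 branches. Total: 8 + 3 = 11.

11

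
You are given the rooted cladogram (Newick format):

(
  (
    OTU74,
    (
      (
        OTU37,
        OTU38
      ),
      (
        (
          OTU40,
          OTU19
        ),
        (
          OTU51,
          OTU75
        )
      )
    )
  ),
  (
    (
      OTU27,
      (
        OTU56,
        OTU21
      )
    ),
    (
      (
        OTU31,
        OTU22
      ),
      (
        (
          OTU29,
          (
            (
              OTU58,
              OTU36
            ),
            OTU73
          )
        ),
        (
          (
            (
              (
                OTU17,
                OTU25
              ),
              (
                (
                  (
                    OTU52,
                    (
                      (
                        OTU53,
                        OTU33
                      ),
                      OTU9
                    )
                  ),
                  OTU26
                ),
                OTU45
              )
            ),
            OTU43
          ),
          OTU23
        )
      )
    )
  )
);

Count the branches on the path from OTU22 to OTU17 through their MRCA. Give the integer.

8

The MRCA of OTU22 and OTU17 is the node subtending ((OTU31,OTU22),((OTU29,((OTU58,OTU36),OTU73)),((((OTU17,OTU25),(((OTU52,((OTU53,OTU33),OTU9)),OTU26),OTU45)),OTU43),OTU23))).
From OTU22 up to that node: 2 branches. From OTU17 up to the same node: 6 branches. Total: 2 + 6 = 8.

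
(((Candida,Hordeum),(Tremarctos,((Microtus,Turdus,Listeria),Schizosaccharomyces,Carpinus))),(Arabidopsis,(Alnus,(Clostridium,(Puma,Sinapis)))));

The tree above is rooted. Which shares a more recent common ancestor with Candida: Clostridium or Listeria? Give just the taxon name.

Listeria

The MRCA of Candida and Listeria subtends ((Candida,Hordeum),(Tremarctos,((Microtus,Turdus,Listeria),Schizosaccharomyces,Carpinus))) (8 taxa).
The MRCA of Candida and Clostridium is the root, subtending the entire tree (13 taxa).
The first is nested inside the second, so Candida shares a more recent common ancestor with Listeria.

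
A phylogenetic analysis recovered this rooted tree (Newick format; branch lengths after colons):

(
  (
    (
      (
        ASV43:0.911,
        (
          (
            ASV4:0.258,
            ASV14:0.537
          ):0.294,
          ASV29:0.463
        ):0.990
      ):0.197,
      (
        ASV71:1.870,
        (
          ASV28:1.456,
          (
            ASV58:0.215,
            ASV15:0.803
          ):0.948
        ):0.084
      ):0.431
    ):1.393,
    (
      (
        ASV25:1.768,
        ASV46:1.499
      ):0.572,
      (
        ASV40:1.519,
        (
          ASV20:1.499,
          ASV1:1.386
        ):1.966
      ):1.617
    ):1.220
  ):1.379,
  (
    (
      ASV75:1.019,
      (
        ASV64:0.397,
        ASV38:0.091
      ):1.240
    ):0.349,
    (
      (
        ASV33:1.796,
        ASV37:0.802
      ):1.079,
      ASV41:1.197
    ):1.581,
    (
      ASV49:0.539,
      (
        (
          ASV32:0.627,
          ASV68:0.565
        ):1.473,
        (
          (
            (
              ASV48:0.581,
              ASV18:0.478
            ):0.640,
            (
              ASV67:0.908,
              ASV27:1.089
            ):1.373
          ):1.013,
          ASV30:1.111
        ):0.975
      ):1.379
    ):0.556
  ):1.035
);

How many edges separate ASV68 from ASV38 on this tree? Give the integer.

The MRCA of ASV68 and ASV38 is the node subtending ((ASV75,(ASV64,ASV38)),((ASV33,ASV37),ASV41),(ASV49,((ASV32,ASV68),(((ASV48,ASV18),(ASV67,ASV27)),ASV30)))).
From ASV68 up to that node: 4 branches. From ASV38 up to the same node: 3 branches. Total: 4 + 3 = 7.

7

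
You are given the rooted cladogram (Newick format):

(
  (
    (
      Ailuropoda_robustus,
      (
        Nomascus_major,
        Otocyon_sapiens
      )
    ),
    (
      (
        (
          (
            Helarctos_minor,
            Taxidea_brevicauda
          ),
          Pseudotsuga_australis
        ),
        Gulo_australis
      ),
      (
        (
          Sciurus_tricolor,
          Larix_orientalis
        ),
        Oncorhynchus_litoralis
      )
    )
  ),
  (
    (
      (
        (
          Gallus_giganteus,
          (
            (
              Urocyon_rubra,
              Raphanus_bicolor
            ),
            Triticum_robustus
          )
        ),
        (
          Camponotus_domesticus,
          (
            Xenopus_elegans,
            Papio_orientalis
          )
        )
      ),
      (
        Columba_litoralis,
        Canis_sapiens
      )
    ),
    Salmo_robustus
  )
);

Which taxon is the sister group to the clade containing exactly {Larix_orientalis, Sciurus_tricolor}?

Oncorhynchus_litoralis

The clade containing exactly {Larix_orientalis, Sciurus_tricolor} attaches to the tree at the node subtending ((Sciurus_tricolor,Larix_orientalis),Oncorhynchus_litoralis).
The other lineage descending from that same node — the sister group — is the single tip Oncorhynchus_litoralis.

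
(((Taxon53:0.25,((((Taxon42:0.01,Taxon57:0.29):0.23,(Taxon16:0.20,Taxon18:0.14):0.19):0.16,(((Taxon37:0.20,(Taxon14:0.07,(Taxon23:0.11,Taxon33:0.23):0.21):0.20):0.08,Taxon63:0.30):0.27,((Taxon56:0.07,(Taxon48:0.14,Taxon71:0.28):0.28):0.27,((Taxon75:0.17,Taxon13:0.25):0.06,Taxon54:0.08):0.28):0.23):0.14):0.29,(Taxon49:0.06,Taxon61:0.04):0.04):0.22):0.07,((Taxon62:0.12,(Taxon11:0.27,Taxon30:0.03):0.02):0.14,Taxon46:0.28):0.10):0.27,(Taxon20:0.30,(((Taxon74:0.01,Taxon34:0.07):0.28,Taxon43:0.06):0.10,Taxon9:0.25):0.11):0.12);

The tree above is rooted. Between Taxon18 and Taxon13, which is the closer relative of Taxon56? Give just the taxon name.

Taxon13

The MRCA of Taxon56 and Taxon13 subtends ((Taxon56,(Taxon48,Taxon71)),((Taxon75,Taxon13),Taxon54)) (6 taxa).
The MRCA of Taxon56 and Taxon18 subtends (((Taxon42,Taxon57),(Taxon16,Taxon18)),(((Taxon37,(Taxon14,(Taxon23,Taxon33))),Taxon63),((Taxon56,(Taxon48,Taxon71)),((Taxon75,Taxon13),Taxon54)))) (15 taxa).
The first is nested inside the second, so Taxon56 shares a more recent common ancestor with Taxon13.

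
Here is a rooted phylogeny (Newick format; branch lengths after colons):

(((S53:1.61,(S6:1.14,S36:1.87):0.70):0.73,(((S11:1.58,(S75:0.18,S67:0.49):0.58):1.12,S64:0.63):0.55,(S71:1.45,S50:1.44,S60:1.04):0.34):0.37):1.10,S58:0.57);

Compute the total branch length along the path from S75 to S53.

5.14

The path runs S75 → … → MRCA → … → S53; the MRCA is the node subtending ((S53,(S6,S36)),(((S11,(S75,S67)),S64),(S71,S50,S60))).
Branch lengths along that path: 0.18 + 0.58 + 1.12 + 0.55 + 0.37 + 0.73 + 1.61 = 5.14.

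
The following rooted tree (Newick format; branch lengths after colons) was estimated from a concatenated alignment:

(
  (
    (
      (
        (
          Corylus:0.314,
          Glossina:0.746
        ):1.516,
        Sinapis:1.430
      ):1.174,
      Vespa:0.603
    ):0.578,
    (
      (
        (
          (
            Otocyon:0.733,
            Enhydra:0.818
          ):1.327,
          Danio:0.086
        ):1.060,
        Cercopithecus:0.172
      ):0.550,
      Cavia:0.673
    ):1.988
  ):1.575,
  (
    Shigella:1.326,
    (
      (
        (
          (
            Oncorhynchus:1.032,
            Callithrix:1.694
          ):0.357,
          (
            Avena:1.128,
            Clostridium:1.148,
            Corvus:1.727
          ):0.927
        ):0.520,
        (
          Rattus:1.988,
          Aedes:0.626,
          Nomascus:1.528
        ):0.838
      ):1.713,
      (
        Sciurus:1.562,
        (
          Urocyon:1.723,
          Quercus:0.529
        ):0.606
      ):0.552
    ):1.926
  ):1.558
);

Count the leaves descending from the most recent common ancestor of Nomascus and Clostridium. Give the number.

8

The MRCA of Nomascus and Clostridium is the node subtending (((Oncorhynchus,Callithrix),(Avena,Clostridium,Corvus)),(Rattus,Aedes,Nomascus)).
That clade contains 8 terminal taxa: Aedes, Avena, Callithrix, Clostridium, Corvus, Nomascus, Oncorhynchus, Rattus.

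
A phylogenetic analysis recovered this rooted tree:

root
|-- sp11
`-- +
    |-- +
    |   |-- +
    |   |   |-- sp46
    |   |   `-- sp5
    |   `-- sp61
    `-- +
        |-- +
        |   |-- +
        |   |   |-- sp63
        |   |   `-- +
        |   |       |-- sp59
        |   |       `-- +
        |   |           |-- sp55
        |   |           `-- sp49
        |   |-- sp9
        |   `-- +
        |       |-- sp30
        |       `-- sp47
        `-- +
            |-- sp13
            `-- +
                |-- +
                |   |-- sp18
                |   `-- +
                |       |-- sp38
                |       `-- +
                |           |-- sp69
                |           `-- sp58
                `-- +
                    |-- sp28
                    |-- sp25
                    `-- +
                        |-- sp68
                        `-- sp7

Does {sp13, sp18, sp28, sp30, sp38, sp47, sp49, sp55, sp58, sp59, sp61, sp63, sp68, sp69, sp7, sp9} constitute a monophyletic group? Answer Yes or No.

No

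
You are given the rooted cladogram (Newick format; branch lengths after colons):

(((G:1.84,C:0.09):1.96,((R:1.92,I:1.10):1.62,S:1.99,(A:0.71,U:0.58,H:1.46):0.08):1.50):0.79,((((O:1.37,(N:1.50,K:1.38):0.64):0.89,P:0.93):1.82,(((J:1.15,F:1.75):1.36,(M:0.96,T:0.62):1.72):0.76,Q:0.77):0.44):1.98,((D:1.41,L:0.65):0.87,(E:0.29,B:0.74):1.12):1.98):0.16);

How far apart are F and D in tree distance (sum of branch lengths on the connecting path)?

The path runs F → … → MRCA → … → D; the MRCA is the node subtending ((((O,(N,K)),P),(((J,F),(M,T)),Q)),((D,L),(E,B))).
Branch lengths along that path: 1.75 + 1.36 + 0.76 + 0.44 + 1.98 + 1.98 + 0.87 + 1.41 = 10.55.

10.55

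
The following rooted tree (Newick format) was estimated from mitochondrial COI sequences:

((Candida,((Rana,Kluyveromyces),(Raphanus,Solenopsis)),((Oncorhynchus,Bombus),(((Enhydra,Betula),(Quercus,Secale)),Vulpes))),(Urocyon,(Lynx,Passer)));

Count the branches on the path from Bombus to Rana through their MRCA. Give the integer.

6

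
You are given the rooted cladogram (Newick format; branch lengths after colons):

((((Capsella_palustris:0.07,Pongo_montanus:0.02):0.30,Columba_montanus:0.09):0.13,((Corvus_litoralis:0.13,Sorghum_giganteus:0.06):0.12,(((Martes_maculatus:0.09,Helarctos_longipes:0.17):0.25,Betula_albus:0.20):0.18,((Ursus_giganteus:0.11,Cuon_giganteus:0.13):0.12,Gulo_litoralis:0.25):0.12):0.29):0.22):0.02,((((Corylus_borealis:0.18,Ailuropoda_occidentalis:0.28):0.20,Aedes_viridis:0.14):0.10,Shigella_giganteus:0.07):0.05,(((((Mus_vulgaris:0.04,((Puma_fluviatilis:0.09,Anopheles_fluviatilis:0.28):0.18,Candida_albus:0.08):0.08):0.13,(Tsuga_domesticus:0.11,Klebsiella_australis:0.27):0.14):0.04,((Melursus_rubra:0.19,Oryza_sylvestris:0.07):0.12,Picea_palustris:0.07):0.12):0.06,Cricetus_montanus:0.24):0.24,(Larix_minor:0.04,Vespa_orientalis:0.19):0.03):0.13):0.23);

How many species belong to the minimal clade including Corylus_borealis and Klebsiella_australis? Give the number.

The MRCA of Corylus_borealis and Klebsiella_australis is the node subtending ((((Corylus_borealis,Ailuropoda_occidentalis),Aedes_viridis),Shigella_giganteus),(((((Mus_vulgaris,((Puma_fluviatilis,Anopheles_fluviatilis),Candida_albus)),(Tsuga_domesticus,Klebsiella_australis)),((Melursus_rubra,Oryza_sylvestris),Picea_palustris)),Cricetus_montanus),(Larix_minor,Vespa_orientalis))).
That clade contains 16 terminal taxa: Aedes_viridis, Ailuropoda_occidentalis, Anopheles_fluviatilis, Candida_albus, Corylus_borealis, Cricetus_montanus, Klebsiella_australis, Larix_minor, Melursus_rubra, Mus_vulgaris, Oryza_sylvestris, Picea_palustris, Puma_fluviatilis, Shigella_giganteus, Tsuga_domesticus, Vespa_orientalis.

16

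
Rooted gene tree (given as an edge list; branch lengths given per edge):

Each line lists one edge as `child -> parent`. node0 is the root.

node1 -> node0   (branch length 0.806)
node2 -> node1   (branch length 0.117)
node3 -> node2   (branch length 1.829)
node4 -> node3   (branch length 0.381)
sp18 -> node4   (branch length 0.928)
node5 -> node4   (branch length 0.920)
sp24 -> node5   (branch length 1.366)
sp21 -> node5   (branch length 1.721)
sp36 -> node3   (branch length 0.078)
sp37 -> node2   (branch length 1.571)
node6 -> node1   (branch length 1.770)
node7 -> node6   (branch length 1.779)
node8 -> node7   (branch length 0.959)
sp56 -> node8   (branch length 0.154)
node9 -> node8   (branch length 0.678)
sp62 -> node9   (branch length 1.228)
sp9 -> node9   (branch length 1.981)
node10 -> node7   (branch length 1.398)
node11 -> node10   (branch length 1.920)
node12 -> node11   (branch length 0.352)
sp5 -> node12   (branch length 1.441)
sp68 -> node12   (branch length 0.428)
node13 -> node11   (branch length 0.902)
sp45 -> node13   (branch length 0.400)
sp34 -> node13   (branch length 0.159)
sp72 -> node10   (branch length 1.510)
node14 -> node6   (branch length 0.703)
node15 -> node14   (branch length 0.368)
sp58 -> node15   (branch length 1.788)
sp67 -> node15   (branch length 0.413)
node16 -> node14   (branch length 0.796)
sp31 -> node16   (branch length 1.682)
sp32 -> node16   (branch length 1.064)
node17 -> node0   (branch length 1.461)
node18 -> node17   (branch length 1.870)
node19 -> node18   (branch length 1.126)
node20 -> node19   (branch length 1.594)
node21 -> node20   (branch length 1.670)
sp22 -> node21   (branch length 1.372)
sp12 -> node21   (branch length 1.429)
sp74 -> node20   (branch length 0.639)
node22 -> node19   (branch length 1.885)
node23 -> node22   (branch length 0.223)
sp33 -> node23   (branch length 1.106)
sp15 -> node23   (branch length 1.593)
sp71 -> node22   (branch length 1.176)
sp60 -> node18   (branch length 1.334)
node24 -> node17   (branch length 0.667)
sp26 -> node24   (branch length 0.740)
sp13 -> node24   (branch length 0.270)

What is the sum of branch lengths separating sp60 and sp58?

10.100

The path runs sp60 → … → MRCA → … → sp58; the MRCA is the root of the tree.
Branch lengths along that path: 1.334 + 1.870 + 1.461 + 0.806 + 1.770 + 0.703 + 0.368 + 1.788 = 10.100.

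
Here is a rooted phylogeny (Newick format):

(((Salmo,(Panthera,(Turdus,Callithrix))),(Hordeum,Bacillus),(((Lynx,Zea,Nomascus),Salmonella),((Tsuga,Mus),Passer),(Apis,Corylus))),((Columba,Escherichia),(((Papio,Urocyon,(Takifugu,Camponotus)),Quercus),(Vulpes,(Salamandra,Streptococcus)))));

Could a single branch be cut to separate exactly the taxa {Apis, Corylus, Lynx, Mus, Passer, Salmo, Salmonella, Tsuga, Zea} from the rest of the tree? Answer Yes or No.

The MRCA of the listed taxa subtends ((Salmo,(Panthera,(Turdus,Callithrix))),(Hordeum,Bacillus),(((Lynx,Zea,Nomascus),Salmonella),((Tsuga,Mus),Passer),(Apis,Corylus))).
That clade also contains Bacillus, Callithrix, Hordeum, Nomascus, Panthera, Turdus, which are not in the proposed group, so the group is not monophyletic.

No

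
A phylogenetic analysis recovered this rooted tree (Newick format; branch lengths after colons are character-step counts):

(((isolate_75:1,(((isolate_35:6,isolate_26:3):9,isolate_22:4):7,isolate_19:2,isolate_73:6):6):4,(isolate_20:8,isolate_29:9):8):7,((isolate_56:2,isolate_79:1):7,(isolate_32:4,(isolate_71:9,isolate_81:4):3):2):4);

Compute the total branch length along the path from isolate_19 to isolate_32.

29

The path runs isolate_19 → … → MRCA → … → isolate_32; the MRCA is the root of the tree.
Branch lengths along that path: 2 + 6 + 4 + 7 + 4 + 2 + 4 = 29.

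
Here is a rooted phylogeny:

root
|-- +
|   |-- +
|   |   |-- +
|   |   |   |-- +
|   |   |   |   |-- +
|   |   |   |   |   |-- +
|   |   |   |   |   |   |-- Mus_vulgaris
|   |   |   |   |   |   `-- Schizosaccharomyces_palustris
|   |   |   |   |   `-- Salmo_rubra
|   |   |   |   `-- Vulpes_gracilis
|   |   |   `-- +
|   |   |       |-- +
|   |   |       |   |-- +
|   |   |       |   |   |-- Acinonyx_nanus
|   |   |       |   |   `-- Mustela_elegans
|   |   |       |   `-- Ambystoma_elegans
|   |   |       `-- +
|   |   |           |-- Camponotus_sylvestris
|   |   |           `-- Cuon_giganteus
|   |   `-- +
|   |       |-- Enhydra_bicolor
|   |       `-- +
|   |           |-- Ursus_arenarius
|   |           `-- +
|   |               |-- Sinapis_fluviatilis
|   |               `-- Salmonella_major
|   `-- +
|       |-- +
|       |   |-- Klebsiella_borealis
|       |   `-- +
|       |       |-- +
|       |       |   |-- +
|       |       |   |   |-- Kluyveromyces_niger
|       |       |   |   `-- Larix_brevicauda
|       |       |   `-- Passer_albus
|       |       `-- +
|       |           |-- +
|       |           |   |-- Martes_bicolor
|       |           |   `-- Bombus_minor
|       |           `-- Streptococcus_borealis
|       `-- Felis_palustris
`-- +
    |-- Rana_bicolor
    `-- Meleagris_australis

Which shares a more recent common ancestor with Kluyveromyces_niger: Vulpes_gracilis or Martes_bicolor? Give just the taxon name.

Martes_bicolor

The MRCA of Kluyveromyces_niger and Martes_bicolor subtends (((Kluyveromyces_niger,Larix_brevicauda),Passer_albus),((Martes_bicolor,Bombus_minor),Streptococcus_borealis)) (6 taxa).
The MRCA of Kluyveromyces_niger and Vulpes_gracilis subtends ((((((Mus_vulgaris,Schizosaccharomyces_palustris),Salmo_rubra),Vulpes_gracilis),(((Acinonyx_nanus,Mustela_elegans),Ambystoma_elegans),(Camponotus_sylvestris,Cuon_giganteus))),(Enhydra_bicolor,(Ursus_arenarius,(Sinapis_fluviatilis,Salmonella_major)))),((Klebsiella_borealis,(((Kluyveromyces_niger,Larix_brevicauda),Passer_albus),((Martes_bicolor,Bombus_minor),Streptococcus_borealis))),Felis_palustris)) (21 taxa).
The first is nested inside the second, so Kluyveromyces_niger shares a more recent common ancestor with Martes_bicolor.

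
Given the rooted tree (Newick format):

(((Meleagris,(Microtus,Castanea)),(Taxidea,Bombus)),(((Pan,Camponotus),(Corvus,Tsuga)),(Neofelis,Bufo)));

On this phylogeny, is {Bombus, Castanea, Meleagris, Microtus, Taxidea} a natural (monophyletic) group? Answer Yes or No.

Yes

The most recent common ancestor of these taxa subtends ((Meleagris,(Microtus,Castanea)),(Taxidea,Bombus)).
That clade has exactly 5 tips — every listed taxon and nothing else — so the group is monophyletic.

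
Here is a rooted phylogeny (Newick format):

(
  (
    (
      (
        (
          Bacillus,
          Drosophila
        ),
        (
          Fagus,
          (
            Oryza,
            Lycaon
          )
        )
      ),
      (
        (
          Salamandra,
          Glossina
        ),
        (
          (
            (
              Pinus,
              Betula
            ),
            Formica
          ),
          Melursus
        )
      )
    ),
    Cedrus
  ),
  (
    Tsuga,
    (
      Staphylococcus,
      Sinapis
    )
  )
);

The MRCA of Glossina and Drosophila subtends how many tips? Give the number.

11

The MRCA of Glossina and Drosophila is the node subtending (((Bacillus,Drosophila),(Fagus,(Oryza,Lycaon))),((Salamandra,Glossina),(((Pinus,Betula),Formica),Melursus))).
That clade contains 11 terminal taxa: Bacillus, Betula, Drosophila, Fagus, Formica, Glossina, Lycaon, Melursus, Oryza, Pinus, Salamandra.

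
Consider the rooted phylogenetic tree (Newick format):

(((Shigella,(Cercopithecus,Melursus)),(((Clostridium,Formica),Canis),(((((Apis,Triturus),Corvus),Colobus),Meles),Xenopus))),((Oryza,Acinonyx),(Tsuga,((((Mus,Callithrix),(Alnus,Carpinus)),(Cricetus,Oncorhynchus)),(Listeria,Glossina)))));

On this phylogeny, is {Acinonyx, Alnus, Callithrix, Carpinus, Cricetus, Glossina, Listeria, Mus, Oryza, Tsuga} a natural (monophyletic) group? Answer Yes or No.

The MRCA of the listed taxa subtends ((Oryza,Acinonyx),(Tsuga,((((Mus,Callithrix),(Alnus,Carpinus)),(Cricetus,Oncorhynchus)),(Listeria,Glossina)))).
That clade also contains Oncorhynchus, which is not in the proposed group, so the group is not monophyletic.

No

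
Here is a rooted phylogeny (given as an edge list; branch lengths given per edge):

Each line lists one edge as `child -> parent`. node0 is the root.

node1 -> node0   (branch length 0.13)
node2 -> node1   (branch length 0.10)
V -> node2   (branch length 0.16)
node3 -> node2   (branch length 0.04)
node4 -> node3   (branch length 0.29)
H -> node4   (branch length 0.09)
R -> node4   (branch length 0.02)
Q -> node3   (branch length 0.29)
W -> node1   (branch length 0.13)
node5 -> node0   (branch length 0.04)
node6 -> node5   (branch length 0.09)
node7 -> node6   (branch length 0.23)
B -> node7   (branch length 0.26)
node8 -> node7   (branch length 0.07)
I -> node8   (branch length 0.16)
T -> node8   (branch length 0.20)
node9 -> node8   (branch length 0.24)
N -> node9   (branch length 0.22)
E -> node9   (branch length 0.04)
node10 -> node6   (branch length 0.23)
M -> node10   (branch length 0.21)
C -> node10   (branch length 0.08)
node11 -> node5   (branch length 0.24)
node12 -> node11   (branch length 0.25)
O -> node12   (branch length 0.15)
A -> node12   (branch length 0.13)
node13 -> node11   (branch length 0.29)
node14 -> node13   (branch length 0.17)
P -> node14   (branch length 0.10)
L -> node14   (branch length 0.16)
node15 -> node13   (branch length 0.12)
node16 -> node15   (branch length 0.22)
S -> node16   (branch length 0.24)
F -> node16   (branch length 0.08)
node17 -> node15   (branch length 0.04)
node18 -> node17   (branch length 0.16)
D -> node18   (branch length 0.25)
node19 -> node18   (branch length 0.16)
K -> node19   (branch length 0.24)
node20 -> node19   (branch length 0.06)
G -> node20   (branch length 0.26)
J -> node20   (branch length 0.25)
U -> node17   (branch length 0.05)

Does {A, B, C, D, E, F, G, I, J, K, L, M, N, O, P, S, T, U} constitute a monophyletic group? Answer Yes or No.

Yes

The most recent common ancestor of these taxa subtends (((B,(I,T,(N,E))),(M,C)),((O,A),((P,L),((S,F),((D,(K,(G,J))),U))))).
That clade has exactly 18 tips — every listed taxon and nothing else — so the group is monophyletic.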